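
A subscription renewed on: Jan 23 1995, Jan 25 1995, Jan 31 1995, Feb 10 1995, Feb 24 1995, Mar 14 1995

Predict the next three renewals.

Apr 5 1995, May 1 1995, May 31 1995

The spacing grows by 4 each time: 2, 6, 10, 14, 18 days.
Next gap: 22 days. Mar 14 1995 + 22 days = Apr 5 1995.
Next gap: 26 days. Apr 5 1995 + 26 days = May 1 1995.
Next gap: 30 days. May 1 1995 + 30 days = May 31 1995.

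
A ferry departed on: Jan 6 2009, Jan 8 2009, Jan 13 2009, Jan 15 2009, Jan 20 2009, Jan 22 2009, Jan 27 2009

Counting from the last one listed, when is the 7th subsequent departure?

The gap pattern 2, 5, 2, 5, 2, 5 repeats every 2 events.
These are the Tuesdays and Thursdays of each week.
Next Thursday: Jan 29 2009.
Next Tuesday: Feb 3 2009.
Next Thursday: Feb 5 2009.
The following Tuesday is Feb 10 2009.
Next Thursday: Feb 12 2009.
The following Tuesday is Feb 17 2009.
Next Thursday: Feb 19 2009.

Feb 19 2009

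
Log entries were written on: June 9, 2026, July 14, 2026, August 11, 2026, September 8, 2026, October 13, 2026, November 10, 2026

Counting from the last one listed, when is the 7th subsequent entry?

Gaps: 35, 28, 28, 35, 28 days — a mix of 28 and 35. Every date is a Tuesday.
Each is the 2nd Tuesday of its month.
December 2026 — 2nd Tuesday is December 8, 2026.
January 2027 — 2nd Tuesday is January 12, 2027.
2nd Tuesday of February 2027: February 9, 2027.
2nd Tuesday of March 2027: March 9, 2027.
2nd Tuesday of April 2027: April 13, 2027.
2nd Tuesday of May 2027: May 11, 2027.
2nd Tuesday of June 2027: June 8, 2027.

June 8, 2027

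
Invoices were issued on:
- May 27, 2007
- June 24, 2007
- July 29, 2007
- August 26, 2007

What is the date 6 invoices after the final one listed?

February 24, 2008

All Sundays; the gaps (28, 35, 28) vary with month length.
This is the last Sunday of each month.
September 2007 ends with Sunday September 30, 2007.
Last Sunday of October 2007: October 28, 2007.
Last Sunday of November 2007: November 25, 2007.
Last Sunday of December 2007: December 30, 2007.
January 2008 ends with Sunday January 27, 2008.
Last Sunday of February 2008: February 24, 2008.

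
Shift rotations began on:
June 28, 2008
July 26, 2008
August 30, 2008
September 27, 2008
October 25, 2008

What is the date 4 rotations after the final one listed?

February 28, 2009

All Saturdays; the gaps (28, 35, 28, 28) vary with month length.
This is the last Saturday of each month.
November 2008 ends with Saturday November 29, 2008.
December 2008 ends with Saturday December 27, 2008.
Last Saturday of January 2009: January 31, 2009.
Last Saturday of February 2009: February 28, 2009.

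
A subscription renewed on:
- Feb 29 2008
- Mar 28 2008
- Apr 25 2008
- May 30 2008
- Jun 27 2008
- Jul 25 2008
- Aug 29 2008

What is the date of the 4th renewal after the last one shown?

Dec 26 2008

All Fridays; the gaps (28, 28, 35, 28, 28, 35) vary with month length.
This is the last Friday of each month.
September 2008 ends with Friday Sep 26 2008.
October 2008 ends with Friday Oct 31 2008.
Last Friday of November 2008: Nov 28 2008.
December 2008 ends with Friday Dec 26 2008.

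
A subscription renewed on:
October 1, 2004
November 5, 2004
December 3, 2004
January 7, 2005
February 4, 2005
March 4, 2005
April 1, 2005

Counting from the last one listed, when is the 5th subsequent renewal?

September 2, 2005

All dates are Fridays, 35, 28, 35, 28, 28, 28 days apart.
Specifically, the 1st Friday of each month.
May 2005 — 1st Friday is May 6, 2005.
1st Friday of June 2005: June 3, 2005.
1st Friday of July 2005: July 1, 2005.
1st Friday of August 2005: August 5, 2005.
1st Friday of September 2005: September 2, 2005.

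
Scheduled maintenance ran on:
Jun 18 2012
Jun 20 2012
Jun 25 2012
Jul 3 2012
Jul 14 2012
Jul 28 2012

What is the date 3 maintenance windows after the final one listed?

Intervals are 2, 5, 8, 11, 14 days — an arithmetic progression with common difference 3.
Next gap: 17 days. Jul 28 2012 + 17 days = Aug 14 2012.
Next gap: 20 days. Aug 14 2012 + 20 days = Sep 3 2012.
Next gap: 23 days. Sep 3 2012 + 23 days = Sep 26 2012.

Sep 26 2012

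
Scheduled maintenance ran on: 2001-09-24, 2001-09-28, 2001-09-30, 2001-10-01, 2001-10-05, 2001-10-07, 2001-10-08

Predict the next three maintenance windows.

Gaps: 4, 2, 1, 4, 2, 1 days — not constant, but cyclic with period 3.
The events fall on every Monday, Friday and Sunday.
Next Friday: 2001-10-12.
Next Sunday: 2001-10-14.
Next Monday: 2001-10-15.

2001-10-12, 2001-10-14, 2001-10-15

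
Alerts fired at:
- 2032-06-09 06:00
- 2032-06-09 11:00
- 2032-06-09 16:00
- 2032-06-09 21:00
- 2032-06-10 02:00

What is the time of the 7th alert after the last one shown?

Gaps: 5, 5, 5, 5 hours — each event is 5 hours after the previous one.
2032-06-10 02:00 + 5 h = 2032-06-10 07:00.
2032-06-10 07:00 + 5 h = 2032-06-10 12:00.
2032-06-10 12:00 + 5 h = 2032-06-10 17:00.
2032-06-10 17:00 + 5 h = 2032-06-10 22:00.
2032-06-10 22:00 + 5 h = 2032-06-11 03:00.
2032-06-11 03:00 + 5 h = 2032-06-11 08:00.
2032-06-11 08:00 + 5 h = 2032-06-11 13:00.

2032-06-11 13:00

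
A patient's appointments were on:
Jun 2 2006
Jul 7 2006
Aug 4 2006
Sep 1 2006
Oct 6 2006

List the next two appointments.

These are Fridays at 28- or 35-day spacing (35, 28, 28, 35).
The pattern: 1st Friday of the month.
1st Friday of November 2006: Nov 3 2006.
1st Friday of December 2006: Dec 1 2006.

Nov 3 2006, Dec 1 2006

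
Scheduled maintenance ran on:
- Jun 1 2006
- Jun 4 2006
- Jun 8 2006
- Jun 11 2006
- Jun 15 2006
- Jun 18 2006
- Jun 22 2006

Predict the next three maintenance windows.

Jun 25 2006, Jun 29 2006, Jul 2 2006

The gap pattern 3, 4, 3, 4, 3, 4 repeats every 2 events.
These are the Thursdays and Sundays of each week.
The following Sunday is Jun 25 2006.
Next Thursday: Jun 29 2006.
Next Sunday: Jul 2 2006.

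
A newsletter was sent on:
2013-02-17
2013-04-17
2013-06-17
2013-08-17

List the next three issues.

2013-10-17, 2013-12-17, 2014-02-17

Gaps: 59, 61, 61 days — not constant. Every event is on the 17th of the month.
Pattern: the 17th of every 2 months.
October 2013: 2013-10-17.
Next: December 2013 → 2013-12-17.
February 2014: 2014-02-17.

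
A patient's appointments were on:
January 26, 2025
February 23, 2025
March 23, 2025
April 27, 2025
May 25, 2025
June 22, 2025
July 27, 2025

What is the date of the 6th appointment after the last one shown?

January 25, 2026

All dates are Sundays, 28, 28, 35, 28, 28, 35 days apart.
Specifically, the 4th Sunday of each month.
4th Sunday of August 2025: August 24, 2025.
September 2025 — 4th Sunday is September 28, 2025.
4th Sunday of October 2025: October 26, 2025.
November 2025 — 4th Sunday is November 23, 2025.
December 2025 — 4th Sunday is December 28, 2025.
4th Sunday of January 2026: January 25, 2026.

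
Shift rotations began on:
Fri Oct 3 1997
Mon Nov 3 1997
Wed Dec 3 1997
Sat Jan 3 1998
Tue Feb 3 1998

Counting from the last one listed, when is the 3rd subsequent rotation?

Sun May 3 1998

Each date is the 3rd; the gaps (31, 30, 31, 31) track the month lengths.
The rule is the 3rd of each month.
Next: March 1998 → Tue Mar 3 1998.
April 1998: Fri Apr 3 1998.
Next: May 1998 → Sun May 3 1998.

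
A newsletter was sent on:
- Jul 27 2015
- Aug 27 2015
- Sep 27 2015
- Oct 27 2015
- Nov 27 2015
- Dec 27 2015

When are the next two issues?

Each date is the 27th; the gaps (31, 31, 30, 31, 30) track the month lengths.
The rule is the 27th of each month.
Next: January 2016 → Jan 27 2016.
Next: February 2016 → Feb 27 2016.

Jan 27 2016, Feb 27 2016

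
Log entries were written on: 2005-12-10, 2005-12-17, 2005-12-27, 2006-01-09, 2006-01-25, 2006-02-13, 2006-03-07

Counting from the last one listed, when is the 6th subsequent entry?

2006-09-18

The spacing grows by 3 each time: 7, 10, 13, 16, 19, 22 days.
Next gap: 25 days. 2006-03-07 + 25 days = 2006-04-01.
Next gap: 28 days. 2006-04-01 + 28 days = 2006-04-29.
Next gap: 31 days. 2006-04-29 + 31 days = 2006-05-30.
Next gap: 34 days. 2006-05-30 + 34 days = 2006-07-03.
Next gap: 37 days. 2006-07-03 + 37 days = 2006-08-09.
Next gap: 40 days. 2006-08-09 + 40 days = 2006-09-18.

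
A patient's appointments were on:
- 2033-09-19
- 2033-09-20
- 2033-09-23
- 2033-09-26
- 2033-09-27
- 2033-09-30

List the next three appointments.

2033-10-03, 2033-10-04, 2033-10-07

The gap pattern 1, 3, 3, 1, 3 repeats every 3 events.
These are the Mondays, Tuesdays and Fridays of each week.
The following Monday is 2033-10-03.
Next Tuesday: 2033-10-04.
Next Friday: 2033-10-07.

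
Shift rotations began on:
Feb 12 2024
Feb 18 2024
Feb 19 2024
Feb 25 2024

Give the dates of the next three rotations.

Gaps: 6, 1, 6 days — not constant, but cyclic with period 2.
The events fall on every Monday and Sunday.
Next Monday: Feb 26 2024.
The following Sunday is Mar 3 2024.
Next Monday: Mar 4 2024.

Feb 26 2024, Mar 3 2024, Mar 4 2024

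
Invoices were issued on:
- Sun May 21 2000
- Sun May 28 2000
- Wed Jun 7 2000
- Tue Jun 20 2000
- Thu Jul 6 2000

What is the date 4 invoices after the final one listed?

Sun Oct 8 2000

The spacing grows by 3 each time: 7, 10, 13, 16 days.
Next gap: 19 days. Thu Jul 6 2000 + 19 days = Tue Jul 25 2000.
Next gap: 22 days. Tue Jul 25 2000 + 22 days = Wed Aug 16 2000.
Next gap: 25 days. Wed Aug 16 2000 + 25 days = Sun Sep 10 2000.
Next gap: 28 days. Sun Sep 10 2000 + 28 days = Sun Oct 8 2000.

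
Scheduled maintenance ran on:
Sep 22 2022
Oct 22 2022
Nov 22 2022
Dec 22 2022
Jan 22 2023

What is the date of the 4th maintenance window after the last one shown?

May 22 2023

The day-of-month is always 22 (30, 31, 30, 31 days between events).
So this recurs on the 22nd of each month.
February 2023: Feb 22 2023.
March 2023: Mar 22 2023.
Next: April 2023 → Apr 22 2023.
May 2023: May 22 2023.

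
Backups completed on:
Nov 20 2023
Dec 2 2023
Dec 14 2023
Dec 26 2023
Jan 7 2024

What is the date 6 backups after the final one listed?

Gaps between consecutive events: 12, 12, 12, 12 days — a constant 12-day interval.
Jan 7 2024 + 12 days = Jan 19 2024.
Jan 19 2024 + 12 days = Jan 31 2024.
Jan 31 2024 + 12 days = Feb 12 2024.
Feb 12 2024 + 12 days = Feb 24 2024.
Feb 24 2024 + 12 days = Mar 7 2024.
Mar 7 2024 + 12 days = Mar 19 2024.

Mar 19 2024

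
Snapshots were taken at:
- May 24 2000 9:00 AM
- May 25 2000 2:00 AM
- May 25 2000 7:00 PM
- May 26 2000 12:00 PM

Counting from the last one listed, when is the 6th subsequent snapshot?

May 30 2000 6:00 PM

Gaps: 17, 17, 17 hours — each event is 17 hours after the previous one.
May 26 2000 12:00 PM + 17 h = May 27 2000 5:00 AM.
May 27 2000 5:00 AM + 17 h = May 27 2000 10:00 PM.
May 27 2000 10:00 PM + 17 h = May 28 2000 3:00 PM.
May 28 2000 3:00 PM + 17 h = May 29 2000 8:00 AM.
May 29 2000 8:00 AM + 17 h = May 30 2000 1:00 AM.
May 30 2000 1:00 AM + 17 h = May 30 2000 6:00 PM.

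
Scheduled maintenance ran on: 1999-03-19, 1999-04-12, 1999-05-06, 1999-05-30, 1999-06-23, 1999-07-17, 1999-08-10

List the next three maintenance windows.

The spacing is 24, 24, 24, 24, 24, 24 days — always 24 days.
1999-08-10 + 24 days = 1999-09-03.
1999-09-03 + 24 days = 1999-09-27.
1999-09-27 + 24 days = 1999-10-21.

1999-09-03, 1999-09-27, 1999-10-21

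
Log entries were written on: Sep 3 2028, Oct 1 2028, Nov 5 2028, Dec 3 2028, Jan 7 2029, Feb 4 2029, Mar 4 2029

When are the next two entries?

Apr 1 2029, May 6 2029

Gaps: 28, 35, 28, 35, 28, 28 days — a mix of 28 and 35. Every date is a Sunday.
Each is the 1st Sunday of its month.
1st Sunday of April 2029: Apr 1 2029.
1st Sunday of May 2029: May 6 2029.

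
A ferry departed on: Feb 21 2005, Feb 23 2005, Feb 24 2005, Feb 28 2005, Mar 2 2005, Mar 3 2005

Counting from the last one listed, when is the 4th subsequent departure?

The gap pattern 2, 1, 4, 2, 1 repeats every 3 events.
These are the Mondays, Wednesdays and Thursdays of each week.
The following Monday is Mar 7 2005.
Next Wednesday: Mar 9 2005.
The following Thursday is Mar 10 2005.
The following Monday is Mar 14 2005.

Mar 14 2005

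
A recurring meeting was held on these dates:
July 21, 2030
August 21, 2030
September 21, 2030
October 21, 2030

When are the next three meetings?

November 21, 2030; December 21, 2030; January 21, 2031

Each date is the 21st; the gaps (31, 31, 30) track the month lengths.
The rule is the 21st of each month.
November 2030: November 21, 2030.
Next: December 2030 → December 21, 2030.
January 2031: January 21, 2031.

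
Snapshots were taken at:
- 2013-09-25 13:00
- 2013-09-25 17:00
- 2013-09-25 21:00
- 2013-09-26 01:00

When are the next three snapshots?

2013-09-26 05:00, 2013-09-26 09:00, 2013-09-26 13:00

The interval is a steady 4 hours (4, 4, 4).
2013-09-26 01:00 + 4 h = 2013-09-26 05:00.
2013-09-26 05:00 + 4 h = 2013-09-26 09:00.
2013-09-26 09:00 + 4 h = 2013-09-26 13:00.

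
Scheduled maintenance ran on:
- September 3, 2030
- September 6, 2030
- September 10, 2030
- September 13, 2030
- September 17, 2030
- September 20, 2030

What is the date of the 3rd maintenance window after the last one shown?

October 1, 2030

The gap pattern 3, 4, 3, 4, 3 repeats every 2 events.
These are the Tuesdays and Fridays of each week.
The following Tuesday is September 24, 2030.
Next Friday: September 27, 2030.
Next Tuesday: October 1, 2030.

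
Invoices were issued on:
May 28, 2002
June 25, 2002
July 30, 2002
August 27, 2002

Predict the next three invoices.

All Tuesdays; the gaps (28, 35, 28) vary with month length.
This is the last Tuesday of each month.
September 2002 ends with Tuesday September 24, 2002.
October 2002 ends with Tuesday October 29, 2002.
November 2002 ends with Tuesday November 26, 2002.

September 24, 2002; October 29, 2002; November 26, 2002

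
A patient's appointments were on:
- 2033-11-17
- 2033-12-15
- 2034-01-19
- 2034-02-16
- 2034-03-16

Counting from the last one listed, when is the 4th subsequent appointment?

2034-07-20

All dates are Thursdays, 28, 35, 28, 28 days apart.
Specifically, the 3rd Thursday of each month.
April 2034 — 3rd Thursday is 2034-04-20.
May 2034 — 3rd Thursday is 2034-05-18.
3rd Thursday of June 2034: 2034-06-15.
3rd Thursday of July 2034: 2034-07-20.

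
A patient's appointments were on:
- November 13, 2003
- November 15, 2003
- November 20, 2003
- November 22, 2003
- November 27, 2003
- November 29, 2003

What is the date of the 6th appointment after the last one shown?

Gaps: 2, 5, 2, 5, 2 days — not constant, but cyclic with period 2.
The events fall on every Thursday and Saturday.
The following Thursday is December 4, 2003.
Next Saturday: December 6, 2003.
The following Thursday is December 11, 2003.
Next Saturday: December 13, 2003.
Next Thursday: December 18, 2003.
The following Saturday is December 20, 2003.

December 20, 2003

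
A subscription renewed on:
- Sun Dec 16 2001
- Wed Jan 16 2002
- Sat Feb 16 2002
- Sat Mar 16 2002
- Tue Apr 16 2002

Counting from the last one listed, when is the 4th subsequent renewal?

Fri Aug 16 2002

Each date is the 16th; the gaps (31, 31, 28, 31) track the month lengths.
The rule is the 16th of each month.
Next: May 2002 → Thu May 16 2002.
June 2002: Sun Jun 16 2002.
Next: July 2002 → Tue Jul 16 2002.
Next: August 2002 → Fri Aug 16 2002.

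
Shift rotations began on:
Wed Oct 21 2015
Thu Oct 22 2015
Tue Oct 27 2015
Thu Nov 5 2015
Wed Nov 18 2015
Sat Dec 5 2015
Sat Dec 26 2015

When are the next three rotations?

Gaps: 1, 5, 9, 13, 17, 21 days — each gap is 4 larger than the previous one.
Next gap: 25 days. Sat Dec 26 2015 + 25 days = Wed Jan 20 2016.
Next gap: 29 days. Wed Jan 20 2016 + 29 days = Thu Feb 18 2016.
Next gap: 33 days. Thu Feb 18 2016 + 33 days = Tue Mar 22 2016.

Wed Jan 20 2016, Thu Feb 18 2016, Tue Mar 22 2016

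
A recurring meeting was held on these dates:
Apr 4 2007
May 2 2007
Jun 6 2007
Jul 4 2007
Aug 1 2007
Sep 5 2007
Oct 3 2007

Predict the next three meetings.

Nov 7 2007, Dec 5 2007, Jan 2 2008

These are Wednesdays at 28- or 35-day spacing (28, 35, 28, 28, 35, 28).
The pattern: 1st Wednesday of the month.
1st Wednesday of November 2007: Nov 7 2007.
1st Wednesday of December 2007: Dec 5 2007.
January 2008 — 1st Wednesday is Jan 2 2008.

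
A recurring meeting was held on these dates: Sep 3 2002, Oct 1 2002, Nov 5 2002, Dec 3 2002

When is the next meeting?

Gaps: 28, 35, 28 days — a mix of 28 and 35. Every date is a Tuesday.
Each is the 1st Tuesday of its month.
1st Tuesday of January 2003: Jan 7 2003.

Jan 7 2003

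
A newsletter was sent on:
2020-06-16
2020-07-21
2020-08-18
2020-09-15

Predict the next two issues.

All dates are Tuesdays, 35, 28, 28 days apart.
Specifically, the 3rd Tuesday of each month.
October 2020 — 3rd Tuesday is 2020-10-20.
November 2020 — 3rd Tuesday is 2020-11-17.

2020-10-20, 2020-11-17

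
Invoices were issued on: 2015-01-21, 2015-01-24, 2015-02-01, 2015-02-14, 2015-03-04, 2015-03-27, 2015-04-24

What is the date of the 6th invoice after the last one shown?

Gaps: 3, 8, 13, 18, 23, 28 days — each gap is 5 larger than the previous one.
Next gap: 33 days. 2015-04-24 + 33 days = 2015-05-27.
Next gap: 38 days. 2015-05-27 + 38 days = 2015-07-04.
Next gap: 43 days. 2015-07-04 + 43 days = 2015-08-16.
Next gap: 48 days. 2015-08-16 + 48 days = 2015-10-03.
Next gap: 53 days. 2015-10-03 + 53 days = 2015-11-25.
Next gap: 58 days. 2015-11-25 + 58 days = 2016-01-22.

2016-01-22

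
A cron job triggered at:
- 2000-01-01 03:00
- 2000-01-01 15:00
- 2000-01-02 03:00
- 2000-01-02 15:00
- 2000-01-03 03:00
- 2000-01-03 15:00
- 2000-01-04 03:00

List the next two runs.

2000-01-04 15:00, 2000-01-05 03:00

The interval is a steady 12 hours (12, 12, 12, 12, 12, 12).
2000-01-04 03:00 + 12 h = 2000-01-04 15:00.
2000-01-04 15:00 + 12 h = 2000-01-05 03:00.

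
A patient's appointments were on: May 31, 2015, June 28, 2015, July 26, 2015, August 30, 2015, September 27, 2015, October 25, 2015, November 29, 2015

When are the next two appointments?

Every date is a Sunday; gaps 28, 28, 35, 28, 28, 35 days.
Each is the last Sunday of its month (at least one falls on the 29th or later, ruling out '4th Sunday').
December 2015 ends with Sunday December 27, 2015.
January 2016 ends with Sunday January 31, 2016.

December 27, 2015; January 31, 2016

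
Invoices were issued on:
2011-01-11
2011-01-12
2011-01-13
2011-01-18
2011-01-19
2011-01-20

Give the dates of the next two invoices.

2011-01-25, 2011-01-26

Every event lands on a Tuesday or Wednesday or Thursday (gaps cycle 1, 1, 5, 1, 1).
So the schedule is: every Tuesday, Wednesday and Thursday.
Next Tuesday: 2011-01-25.
The following Wednesday is 2011-01-26.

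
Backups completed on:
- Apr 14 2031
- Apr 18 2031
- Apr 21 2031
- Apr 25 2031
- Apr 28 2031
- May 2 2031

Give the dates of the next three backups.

Gaps: 4, 3, 4, 3, 4 days — not constant, but cyclic with period 2.
The events fall on every Monday and Friday.
Next Monday: May 5 2031.
Next Friday: May 9 2031.
Next Monday: May 12 2031.

May 5 2031, May 9 2031, May 12 2031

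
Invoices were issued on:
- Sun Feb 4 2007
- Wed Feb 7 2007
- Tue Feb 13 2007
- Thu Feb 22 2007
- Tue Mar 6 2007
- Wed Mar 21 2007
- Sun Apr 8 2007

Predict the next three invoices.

Sun Apr 29 2007, Wed May 23 2007, Tue Jun 19 2007

Intervals are 3, 6, 9, 12, 15, 18 days — an arithmetic progression with common difference 3.
Next gap: 21 days. Sun Apr 8 2007 + 21 days = Sun Apr 29 2007.
Next gap: 24 days. Sun Apr 29 2007 + 24 days = Wed May 23 2007.
Next gap: 27 days. Wed May 23 2007 + 27 days = Tue Jun 19 2007.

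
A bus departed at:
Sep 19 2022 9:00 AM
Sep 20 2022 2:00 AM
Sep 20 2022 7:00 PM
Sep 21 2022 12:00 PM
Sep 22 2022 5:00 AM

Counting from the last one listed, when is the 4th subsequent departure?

Sep 25 2022 1:00 AM

The interval is a steady 17 hours (17, 17, 17, 17).
Sep 22 2022 5:00 AM + 17 h = Sep 22 2022 10:00 PM.
Sep 22 2022 10:00 PM + 17 h = Sep 23 2022 3:00 PM.
Sep 23 2022 3:00 PM + 17 h = Sep 24 2022 8:00 AM.
Sep 24 2022 8:00 AM + 17 h = Sep 25 2022 1:00 AM.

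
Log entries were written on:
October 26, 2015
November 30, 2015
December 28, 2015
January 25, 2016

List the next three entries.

February 29, 2016; March 28, 2016; April 25, 2016

Every date is a Monday; gaps 35, 28, 28 days.
Each is the last Monday of its month (at least one falls on the 29th or later, ruling out '4th Monday').
February 2016 ends with Monday February 29, 2016.
Last Monday of March 2016: March 28, 2016.
Last Monday of April 2016: April 25, 2016.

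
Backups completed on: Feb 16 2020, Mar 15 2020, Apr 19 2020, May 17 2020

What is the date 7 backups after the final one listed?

These are Sundays at 28- or 35-day spacing (28, 35, 28).
The pattern: 3rd Sunday of the month.
3rd Sunday of June 2020: Jun 21 2020.
3rd Sunday of July 2020: Jul 19 2020.
August 2020 — 3rd Sunday is Aug 16 2020.
3rd Sunday of September 2020: Sep 20 2020.
3rd Sunday of October 2020: Oct 18 2020.
3rd Sunday of November 2020: Nov 15 2020.
3rd Sunday of December 2020: Dec 20 2020.

Dec 20 2020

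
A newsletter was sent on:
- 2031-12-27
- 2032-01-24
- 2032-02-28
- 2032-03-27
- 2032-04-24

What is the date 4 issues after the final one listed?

2032-08-28

Gaps: 28, 35, 28, 28 days — a mix of 28 and 35. Every date is a Saturday.
Each is the 4th Saturday of its month.
May 2032 — 4th Saturday is 2032-05-22.
June 2032 — 4th Saturday is 2032-06-26.
4th Saturday of July 2032: 2032-07-24.
August 2032 — 4th Saturday is 2032-08-28.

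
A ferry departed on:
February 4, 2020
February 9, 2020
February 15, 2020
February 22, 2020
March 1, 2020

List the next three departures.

March 10, 2020; March 20, 2020; March 31, 2020

Gaps: 5, 6, 7, 8 days — each gap is 1 larger than the previous one.
Next gap: 9 days. March 1, 2020 + 9 days = March 10, 2020.
Next gap: 10 days. March 10, 2020 + 10 days = March 20, 2020.
Next gap: 11 days. March 20, 2020 + 11 days = March 31, 2020.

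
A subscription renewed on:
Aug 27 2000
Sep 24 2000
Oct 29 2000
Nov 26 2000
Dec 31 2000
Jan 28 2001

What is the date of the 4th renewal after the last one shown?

Every date is a Sunday; gaps 28, 35, 28, 35, 28 days.
Each is the last Sunday of its month (at least one falls on the 29th or later, ruling out '4th Sunday').
February 2001 ends with Sunday Feb 25 2001.
Last Sunday of March 2001: Mar 25 2001.
Last Sunday of April 2001: Apr 29 2001.
May 2001 ends with Sunday May 27 2001.

May 27 2001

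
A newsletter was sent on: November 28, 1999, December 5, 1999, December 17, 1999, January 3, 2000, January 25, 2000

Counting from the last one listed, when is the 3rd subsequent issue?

April 30, 2000

The spacing grows by 5 each time: 7, 12, 17, 22 days.
Next gap: 27 days. January 25, 2000 + 27 days = February 21, 2000.
Next gap: 32 days. February 21, 2000 + 32 days = March 24, 2000.
Next gap: 37 days. March 24, 2000 + 37 days = April 30, 2000.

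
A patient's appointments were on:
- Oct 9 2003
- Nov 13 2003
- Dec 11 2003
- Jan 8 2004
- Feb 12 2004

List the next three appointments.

Mar 11 2004, Apr 8 2004, May 13 2004

Gaps: 35, 28, 28, 35 days — a mix of 28 and 35. Every date is a Thursday.
Each is the 2nd Thursday of its month.
March 2004 — 2nd Thursday is Mar 11 2004.
2nd Thursday of April 2004: Apr 8 2004.
2nd Thursday of May 2004: May 13 2004.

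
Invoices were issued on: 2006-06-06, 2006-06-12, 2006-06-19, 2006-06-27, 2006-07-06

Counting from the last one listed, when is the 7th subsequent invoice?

2006-10-05

The spacing grows by 1 each time: 6, 7, 8, 9 days.
Next gap: 10 days. 2006-07-06 + 10 days = 2006-07-16.
Next gap: 11 days. 2006-07-16 + 11 days = 2006-07-27.
Next gap: 12 days. 2006-07-27 + 12 days = 2006-08-08.
Next gap: 13 days. 2006-08-08 + 13 days = 2006-08-21.
Next gap: 14 days. 2006-08-21 + 14 days = 2006-09-04.
Next gap: 15 days. 2006-09-04 + 15 days = 2006-09-19.
Next gap: 16 days. 2006-09-19 + 16 days = 2006-10-05.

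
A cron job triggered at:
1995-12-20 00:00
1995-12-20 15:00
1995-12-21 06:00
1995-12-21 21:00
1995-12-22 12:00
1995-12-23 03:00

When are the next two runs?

Gaps: 15, 15, 15, 15, 15 hours — each event is 15 hours after the previous one.
1995-12-23 03:00 + 15 h = 1995-12-23 18:00.
1995-12-23 18:00 + 15 h = 1995-12-24 09:00.

1995-12-23 18:00, 1995-12-24 09:00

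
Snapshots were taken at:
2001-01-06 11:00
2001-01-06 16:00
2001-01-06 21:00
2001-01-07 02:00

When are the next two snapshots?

2001-01-07 07:00, 2001-01-07 12:00

The interval is a steady 5 hours (5, 5, 5).
2001-01-07 02:00 + 5 h = 2001-01-07 07:00.
2001-01-07 07:00 + 5 h = 2001-01-07 12:00.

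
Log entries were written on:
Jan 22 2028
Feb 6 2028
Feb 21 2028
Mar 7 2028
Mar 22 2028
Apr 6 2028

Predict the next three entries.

Gaps between consecutive events: 15, 15, 15, 15, 15 days — a constant 15-day interval.
Apr 6 2028 + 15 days = Apr 21 2028.
Apr 21 2028 + 15 days = May 6 2028.
May 6 2028 + 15 days = May 21 2028.

Apr 21 2028, May 6 2028, May 21 2028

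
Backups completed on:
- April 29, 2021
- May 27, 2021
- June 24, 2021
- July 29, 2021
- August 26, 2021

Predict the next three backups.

Every date is a Thursday; gaps 28, 28, 35, 28 days.
Each is the last Thursday of its month (at least one falls on the 29th or later, ruling out '4th Thursday').
September 2021 ends with Thursday September 30, 2021.
Last Thursday of October 2021: October 28, 2021.
November 2021 ends with Thursday November 25, 2021.

September 30, 2021; October 28, 2021; November 25, 2021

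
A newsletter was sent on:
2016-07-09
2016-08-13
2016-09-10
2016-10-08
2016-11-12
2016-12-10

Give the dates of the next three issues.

2017-01-14, 2017-02-11, 2017-03-11

These are Saturdays at 28- or 35-day spacing (35, 28, 28, 35, 28).
The pattern: 2nd Saturday of the month.
2nd Saturday of January 2017: 2017-01-14.
2nd Saturday of February 2017: 2017-02-11.
2nd Saturday of March 2017: 2017-03-11.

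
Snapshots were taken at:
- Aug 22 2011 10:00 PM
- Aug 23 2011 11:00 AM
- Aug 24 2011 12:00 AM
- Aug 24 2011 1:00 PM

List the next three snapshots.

Aug 25 2011 2:00 AM, Aug 25 2011 3:00 PM, Aug 26 2011 4:00 AM

Gaps: 13, 13, 13 hours — each event is 13 hours after the previous one.
Aug 24 2011 1:00 PM + 13 h = Aug 25 2011 2:00 AM.
Aug 25 2011 2:00 AM + 13 h = Aug 25 2011 3:00 PM.
Aug 25 2011 3:00 PM + 13 h = Aug 26 2011 4:00 AM.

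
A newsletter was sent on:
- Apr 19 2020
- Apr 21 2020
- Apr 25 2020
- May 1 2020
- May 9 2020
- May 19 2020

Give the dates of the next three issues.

May 31 2020, Jun 14 2020, Jun 30 2020

The spacing grows by 2 each time: 2, 4, 6, 8, 10 days.
Next gap: 12 days. May 19 2020 + 12 days = May 31 2020.
Next gap: 14 days. May 31 2020 + 14 days = Jun 14 2020.
Next gap: 16 days. Jun 14 2020 + 16 days = Jun 30 2020.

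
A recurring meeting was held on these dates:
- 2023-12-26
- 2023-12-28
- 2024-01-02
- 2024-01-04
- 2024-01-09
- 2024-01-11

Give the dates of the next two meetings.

Every event lands on a Tuesday or Thursday (gaps cycle 2, 5, 2, 5, 2).
So the schedule is: every Tuesday and Thursday.
Next Tuesday: 2024-01-16.
The following Thursday is 2024-01-18.

2024-01-16, 2024-01-18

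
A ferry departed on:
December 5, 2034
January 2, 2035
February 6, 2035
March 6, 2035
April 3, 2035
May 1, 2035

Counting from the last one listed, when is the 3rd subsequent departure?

Gaps: 28, 35, 28, 28, 28 days — a mix of 28 and 35. Every date is a Tuesday.
Each is the 1st Tuesday of its month.
1st Tuesday of June 2035: June 5, 2035.
1st Tuesday of July 2035: July 3, 2035.
August 2035 — 1st Tuesday is August 7, 2035.

August 7, 2035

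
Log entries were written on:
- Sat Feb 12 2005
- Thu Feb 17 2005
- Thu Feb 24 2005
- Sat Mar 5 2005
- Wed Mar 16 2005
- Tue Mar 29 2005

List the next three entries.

The spacing grows by 2 each time: 5, 7, 9, 11, 13 days.
Next gap: 15 days. Tue Mar 29 2005 + 15 days = Wed Apr 13 2005.
Next gap: 17 days. Wed Apr 13 2005 + 17 days = Sat Apr 30 2005.
Next gap: 19 days. Sat Apr 30 2005 + 19 days = Thu May 19 2005.

Wed Apr 13 2005, Sat Apr 30 2005, Thu May 19 2005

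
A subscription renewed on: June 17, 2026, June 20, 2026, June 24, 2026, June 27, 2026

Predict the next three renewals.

Gaps: 3, 4, 3 days — not constant, but cyclic with period 2.
The events fall on every Wednesday and Saturday.
Next Wednesday: July 1, 2026.
Next Saturday: July 4, 2026.
The following Wednesday is July 8, 2026.

July 1, 2026; July 4, 2026; July 8, 2026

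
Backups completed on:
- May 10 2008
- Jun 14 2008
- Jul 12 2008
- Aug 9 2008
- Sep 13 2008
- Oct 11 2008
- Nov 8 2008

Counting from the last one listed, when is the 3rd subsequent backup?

Gaps: 35, 28, 28, 35, 28, 28 days — a mix of 28 and 35. Every date is a Saturday.
Each is the 2nd Saturday of its month.
December 2008 — 2nd Saturday is Dec 13 2008.
January 2009 — 2nd Saturday is Jan 10 2009.
2nd Saturday of February 2009: Feb 14 2009.

Feb 14 2009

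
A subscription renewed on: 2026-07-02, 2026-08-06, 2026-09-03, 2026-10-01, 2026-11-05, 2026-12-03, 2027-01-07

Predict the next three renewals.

All dates are Thursdays, 35, 28, 28, 35, 28, 35 days apart.
Specifically, the 1st Thursday of each month.
February 2027 — 1st Thursday is 2027-02-04.
1st Thursday of March 2027: 2027-03-04.
1st Thursday of April 2027: 2027-04-01.

2027-02-04, 2027-03-04, 2027-04-01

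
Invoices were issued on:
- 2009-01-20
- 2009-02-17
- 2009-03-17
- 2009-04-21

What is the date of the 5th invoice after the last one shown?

Gaps: 28, 28, 35 days — a mix of 28 and 35. Every date is a Tuesday.
Each is the 3rd Tuesday of its month.
3rd Tuesday of May 2009: 2009-05-19.
3rd Tuesday of June 2009: 2009-06-16.
3rd Tuesday of July 2009: 2009-07-21.
August 2009 — 3rd Tuesday is 2009-08-18.
September 2009 — 3rd Tuesday is 2009-09-15.

2009-09-15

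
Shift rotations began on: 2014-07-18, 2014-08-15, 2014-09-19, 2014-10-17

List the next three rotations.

These are Fridays at 28- or 35-day spacing (28, 35, 28).
The pattern: 3rd Friday of the month.
3rd Friday of November 2014: 2014-11-21.
3rd Friday of December 2014: 2014-12-19.
January 2015 — 3rd Friday is 2015-01-16.

2014-11-21, 2014-12-19, 2015-01-16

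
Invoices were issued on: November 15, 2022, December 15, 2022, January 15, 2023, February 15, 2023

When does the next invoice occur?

The day-of-month is always 15 (30, 31, 31 days between events).
So this recurs on the 15th of each month.
March 2023: March 15, 2023.

March 15, 2023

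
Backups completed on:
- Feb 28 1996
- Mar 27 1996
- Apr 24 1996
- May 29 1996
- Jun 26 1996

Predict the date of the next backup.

Jul 31 1996

All Wednesdays; the gaps (28, 28, 35, 28) vary with month length.
This is the last Wednesday of each month.
Last Wednesday of July 1996: Jul 31 1996.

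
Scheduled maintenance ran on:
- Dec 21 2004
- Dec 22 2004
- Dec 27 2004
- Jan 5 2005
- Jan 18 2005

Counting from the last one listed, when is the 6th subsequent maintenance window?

Jun 29 2005

Intervals are 1, 5, 9, 13 days — an arithmetic progression with common difference 4.
Next gap: 17 days. Jan 18 2005 + 17 days = Feb 4 2005.
Next gap: 21 days. Feb 4 2005 + 21 days = Feb 25 2005.
Next gap: 25 days. Feb 25 2005 + 25 days = Mar 22 2005.
Next gap: 29 days. Mar 22 2005 + 29 days = Apr 20 2005.
Next gap: 33 days. Apr 20 2005 + 33 days = May 23 2005.
Next gap: 37 days. May 23 2005 + 37 days = Jun 29 2005.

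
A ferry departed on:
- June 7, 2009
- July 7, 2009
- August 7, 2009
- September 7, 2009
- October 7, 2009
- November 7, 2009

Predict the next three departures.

December 7, 2009; January 7, 2010; February 7, 2010

The day-of-month is always 7 (30, 31, 31, 30, 31 days between events).
So this recurs on the 7th of each month.
Next: December 2009 → December 7, 2009.
Next: January 2010 → January 7, 2010.
Next: February 2010 → February 7, 2010.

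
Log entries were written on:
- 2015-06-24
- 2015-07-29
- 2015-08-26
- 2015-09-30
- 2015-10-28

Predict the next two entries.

2015-11-25, 2015-12-30

These are Wednesdays with 35, 28, 35, 28-day gaps.
Each is the final Wednesday of its month — 2015-07-29 is past the 28th, so '4th Wednesday' doesn't fit.
November 2015 ends with Wednesday 2015-11-25.
Last Wednesday of December 2015: 2015-12-30.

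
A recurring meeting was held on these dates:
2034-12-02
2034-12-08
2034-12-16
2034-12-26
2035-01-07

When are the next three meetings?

2035-01-21, 2035-02-06, 2035-02-24

Gaps: 6, 8, 10, 12 days — each gap is 2 larger than the previous one.
Next gap: 14 days. 2035-01-07 + 14 days = 2035-01-21.
Next gap: 16 days. 2035-01-21 + 16 days = 2035-02-06.
Next gap: 18 days. 2035-02-06 + 18 days = 2035-02-24.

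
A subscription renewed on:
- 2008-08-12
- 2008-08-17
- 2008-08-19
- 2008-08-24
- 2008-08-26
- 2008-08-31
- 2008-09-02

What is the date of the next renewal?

2008-09-07

The gap pattern 5, 2, 5, 2, 5, 2 repeats every 2 events.
These are the Tuesdays and Sundays of each week.
The following Sunday is 2008-09-07.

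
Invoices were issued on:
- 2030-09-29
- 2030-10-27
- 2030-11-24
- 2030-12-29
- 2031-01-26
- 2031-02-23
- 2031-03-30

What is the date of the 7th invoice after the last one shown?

All Sundays; the gaps (28, 28, 35, 28, 28, 35) vary with month length.
This is the last Sunday of each month.
April 2031 ends with Sunday 2031-04-27.
Last Sunday of May 2031: 2031-05-25.
June 2031 ends with Sunday 2031-06-29.
Last Sunday of July 2031: 2031-07-27.
August 2031 ends with Sunday 2031-08-31.
Last Sunday of September 2031: 2031-09-28.
October 2031 ends with Sunday 2031-10-26.

2031-10-26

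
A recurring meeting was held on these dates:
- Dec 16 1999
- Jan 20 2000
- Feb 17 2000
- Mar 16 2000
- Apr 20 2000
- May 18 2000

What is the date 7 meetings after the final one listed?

All dates are Thursdays, 35, 28, 28, 35, 28 days apart.
Specifically, the 3rd Thursday of each month.
3rd Thursday of June 2000: Jun 15 2000.
July 2000 — 3rd Thursday is Jul 20 2000.
3rd Thursday of August 2000: Aug 17 2000.
September 2000 — 3rd Thursday is Sep 21 2000.
October 2000 — 3rd Thursday is Oct 19 2000.
November 2000 — 3rd Thursday is Nov 16 2000.
December 2000 — 3rd Thursday is Dec 21 2000.

Dec 21 2000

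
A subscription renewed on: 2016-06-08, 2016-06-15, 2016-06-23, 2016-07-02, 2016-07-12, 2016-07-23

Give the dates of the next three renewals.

Intervals are 7, 8, 9, 10, 11 days — an arithmetic progression with common difference 1.
Next gap: 12 days. 2016-07-23 + 12 days = 2016-08-04.
Next gap: 13 days. 2016-08-04 + 13 days = 2016-08-17.
Next gap: 14 days. 2016-08-17 + 14 days = 2016-08-31.

2016-08-04, 2016-08-17, 2016-08-31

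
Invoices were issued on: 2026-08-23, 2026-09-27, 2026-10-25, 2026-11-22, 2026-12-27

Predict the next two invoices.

These are Sundays at 28- or 35-day spacing (35, 28, 28, 35).
The pattern: 4th Sunday of the month.
January 2027 — 4th Sunday is 2027-01-24.
February 2027 — 4th Sunday is 2027-02-28.

2027-01-24, 2027-02-28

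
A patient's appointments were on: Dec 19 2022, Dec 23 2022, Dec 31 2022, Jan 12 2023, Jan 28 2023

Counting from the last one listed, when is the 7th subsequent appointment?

Intervals are 4, 8, 12, 16 days — an arithmetic progression with common difference 4.
Next gap: 20 days. Jan 28 2023 + 20 days = Feb 17 2023.
Next gap: 24 days. Feb 17 2023 + 24 days = Mar 13 2023.
Next gap: 28 days. Mar 13 2023 + 28 days = Apr 10 2023.
Next gap: 32 days. Apr 10 2023 + 32 days = May 12 2023.
Next gap: 36 days. May 12 2023 + 36 days = Jun 17 2023.
Next gap: 40 days. Jun 17 2023 + 40 days = Jul 27 2023.
Next gap: 44 days. Jul 27 2023 + 44 days = Sep 9 2023.

Sep 9 2023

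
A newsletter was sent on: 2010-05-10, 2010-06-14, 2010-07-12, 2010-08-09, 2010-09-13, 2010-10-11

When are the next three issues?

These are Mondays at 28- or 35-day spacing (35, 28, 28, 35, 28).
The pattern: 2nd Monday of the month.
November 2010 — 2nd Monday is 2010-11-08.
2nd Monday of December 2010: 2010-12-13.
January 2011 — 2nd Monday is 2011-01-10.

2010-11-08, 2010-12-13, 2011-01-10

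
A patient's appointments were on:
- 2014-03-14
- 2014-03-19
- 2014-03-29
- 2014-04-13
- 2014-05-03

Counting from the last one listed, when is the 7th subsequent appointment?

2015-02-07

Gaps: 5, 10, 15, 20 days — each gap is 5 larger than the previous one.
Next gap: 25 days. 2014-05-03 + 25 days = 2014-05-28.
Next gap: 30 days. 2014-05-28 + 30 days = 2014-06-27.
Next gap: 35 days. 2014-06-27 + 35 days = 2014-08-01.
Next gap: 40 days. 2014-08-01 + 40 days = 2014-09-10.
Next gap: 45 days. 2014-09-10 + 45 days = 2014-10-25.
Next gap: 50 days. 2014-10-25 + 50 days = 2014-12-14.
Next gap: 55 days. 2014-12-14 + 55 days = 2015-02-07.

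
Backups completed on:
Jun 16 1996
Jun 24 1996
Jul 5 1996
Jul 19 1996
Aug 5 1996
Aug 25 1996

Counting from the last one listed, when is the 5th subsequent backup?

Jan 17 1997

Intervals are 8, 11, 14, 17, 20 days — an arithmetic progression with common difference 3.
Next gap: 23 days. Aug 25 1996 + 23 days = Sep 17 1996.
Next gap: 26 days. Sep 17 1996 + 26 days = Oct 13 1996.
Next gap: 29 days. Oct 13 1996 + 29 days = Nov 11 1996.
Next gap: 32 days. Nov 11 1996 + 32 days = Dec 13 1996.
Next gap: 35 days. Dec 13 1996 + 35 days = Jan 17 1997.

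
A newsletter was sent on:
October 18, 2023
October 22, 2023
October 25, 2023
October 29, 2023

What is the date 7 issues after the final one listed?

Every event lands on a Wednesday or Sunday (gaps cycle 4, 3, 4).
So the schedule is: every Wednesday and Sunday.
The following Wednesday is November 1, 2023.
The following Sunday is November 5, 2023.
The following Wednesday is November 8, 2023.
Next Sunday: November 12, 2023.
The following Wednesday is November 15, 2023.
The following Sunday is November 19, 2023.
Next Wednesday: November 22, 2023.

November 22, 2023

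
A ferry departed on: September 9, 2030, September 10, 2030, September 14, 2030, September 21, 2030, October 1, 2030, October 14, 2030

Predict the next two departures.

October 30, 2030; November 18, 2030

The spacing grows by 3 each time: 1, 4, 7, 10, 13 days.
Next gap: 16 days. October 14, 2030 + 16 days = October 30, 2030.
Next gap: 19 days. October 30, 2030 + 19 days = November 18, 2030.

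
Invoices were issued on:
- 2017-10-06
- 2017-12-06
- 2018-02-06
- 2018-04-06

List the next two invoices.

2018-06-06, 2018-08-06

The day-of-month is always 6 (61, 62, 59 days between events).
So this recurs on the 6th of every 2 months.
Next: June 2018 → 2018-06-06.
August 2018: 2018-08-06.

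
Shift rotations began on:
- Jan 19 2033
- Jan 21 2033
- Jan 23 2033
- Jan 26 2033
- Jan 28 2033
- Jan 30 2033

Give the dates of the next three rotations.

The gap pattern 2, 2, 3, 2, 2 repeats every 3 events.
These are the Wednesdays, Fridays and Sundays of each week.
The following Wednesday is Feb 2 2033.
The following Friday is Feb 4 2033.
The following Sunday is Feb 6 2033.

Feb 2 2033, Feb 4 2033, Feb 6 2033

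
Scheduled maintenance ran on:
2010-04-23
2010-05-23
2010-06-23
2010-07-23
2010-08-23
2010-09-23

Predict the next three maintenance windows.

2010-10-23, 2010-11-23, 2010-12-23

Gaps: 30, 31, 30, 31, 31 days — not constant. Every event is on the 23rd of the month.
Pattern: the 23rd of each month.
Next: October 2010 → 2010-10-23.
November 2010: 2010-11-23.
Next: December 2010 → 2010-12-23.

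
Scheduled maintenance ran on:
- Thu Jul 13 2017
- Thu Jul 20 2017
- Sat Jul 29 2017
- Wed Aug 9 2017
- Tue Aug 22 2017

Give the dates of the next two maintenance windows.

Intervals are 7, 9, 11, 13 days — an arithmetic progression with common difference 2.
Next gap: 15 days. Tue Aug 22 2017 + 15 days = Wed Sep 6 2017.
Next gap: 17 days. Wed Sep 6 2017 + 17 days = Sat Sep 23 2017.

Wed Sep 6 2017, Sat Sep 23 2017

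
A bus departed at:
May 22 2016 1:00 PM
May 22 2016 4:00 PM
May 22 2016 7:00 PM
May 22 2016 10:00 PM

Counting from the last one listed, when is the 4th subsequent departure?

The interval is a steady 3 hours (3, 3, 3).
May 22 2016 10:00 PM + 3 h = May 23 2016 1:00 AM.
May 23 2016 1:00 AM + 3 h = May 23 2016 4:00 AM.
May 23 2016 4:00 AM + 3 h = May 23 2016 7:00 AM.
May 23 2016 7:00 AM + 3 h = May 23 2016 10:00 AM.

May 23 2016 10:00 AM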